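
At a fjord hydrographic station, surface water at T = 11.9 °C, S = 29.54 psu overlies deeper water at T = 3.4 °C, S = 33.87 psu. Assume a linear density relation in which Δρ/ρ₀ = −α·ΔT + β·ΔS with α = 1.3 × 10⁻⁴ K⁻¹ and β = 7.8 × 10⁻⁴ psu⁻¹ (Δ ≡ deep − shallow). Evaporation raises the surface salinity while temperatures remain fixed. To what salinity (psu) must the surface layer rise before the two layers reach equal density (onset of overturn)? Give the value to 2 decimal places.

35.29 psu

Neutral buoyancy requires −α(T_deep − T_surf) + β(S_deep − S_surf′) = 0.
S_surf′ = S_deep − (α/β)·ΔT = 33.87 − (1.3 × 10⁻⁴/7.8 × 10⁻⁴)·(-8.5) = 35.2867 psu.
Increase required: 35.2867 − 29.54 = 5.7467 psu.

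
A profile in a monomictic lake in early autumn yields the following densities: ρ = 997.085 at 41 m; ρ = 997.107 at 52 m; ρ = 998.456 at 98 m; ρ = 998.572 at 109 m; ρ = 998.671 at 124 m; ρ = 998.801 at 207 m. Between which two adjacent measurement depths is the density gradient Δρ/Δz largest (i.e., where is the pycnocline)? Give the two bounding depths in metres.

Compute the density gradient over each adjacent pair:
  41–52 m: Δρ/Δz = 0.022/11 = 2.0 × 10⁻³ kg m⁻⁴
  52–98 m: Δρ/Δz = 1.349/46 = 0.029 kg m⁻⁴
  98–109 m: Δρ/Δz = 0.116/11 = 0.011 kg m⁻⁴
  109–124 m: Δρ/Δz = 0.099/15 = 6.6 × 10⁻³ kg m⁻⁴
  124–207 m: Δρ/Δz = 0.130/83 = 1.6 × 10⁻³ kg m⁻⁴
The largest gradient is in the 52–98 m interval — the pycnocline.

52–98 m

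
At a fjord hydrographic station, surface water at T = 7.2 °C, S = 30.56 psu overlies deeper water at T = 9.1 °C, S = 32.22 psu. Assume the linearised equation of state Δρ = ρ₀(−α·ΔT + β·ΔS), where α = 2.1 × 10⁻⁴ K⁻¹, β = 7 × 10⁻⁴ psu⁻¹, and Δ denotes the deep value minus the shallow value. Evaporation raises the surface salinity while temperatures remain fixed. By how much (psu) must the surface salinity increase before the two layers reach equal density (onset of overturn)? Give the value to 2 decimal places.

Neutral buoyancy requires −α(T_deep − T_surf) + β(S_deep − S_surf′) = 0.
S_surf′ = S_deep − (α/β)·ΔT = 32.22 − (2.1 × 10⁻⁴/7 × 10⁻⁴)·(+1.9) = 31.6500 psu.
Increase required: 31.6500 − 30.56 = 1.0900 psu.

1.09 psu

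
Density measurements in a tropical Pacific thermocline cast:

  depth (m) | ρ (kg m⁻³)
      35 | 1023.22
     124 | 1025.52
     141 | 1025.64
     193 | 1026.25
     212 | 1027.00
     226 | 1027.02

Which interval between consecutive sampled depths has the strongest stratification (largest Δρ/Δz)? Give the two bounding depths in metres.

193–212 m

Compute the density gradient over each adjacent pair:
  35–124 m: Δρ/Δz = 2.30/89 = 0.026 kg m⁻⁴
  124–141 m: Δρ/Δz = 0.12/17 = 7.1 × 10⁻³ kg m⁻⁴
  141–193 m: Δρ/Δz = 0.61/52 = 0.012 kg m⁻⁴
  193–212 m: Δρ/Δz = 0.75/19 = 0.039 kg m⁻⁴
  212–226 m: Δρ/Δz = 0.02/14 = 1.4 × 10⁻³ kg m⁻⁴
The largest gradient is in the 193–212 m interval — the pycnocline.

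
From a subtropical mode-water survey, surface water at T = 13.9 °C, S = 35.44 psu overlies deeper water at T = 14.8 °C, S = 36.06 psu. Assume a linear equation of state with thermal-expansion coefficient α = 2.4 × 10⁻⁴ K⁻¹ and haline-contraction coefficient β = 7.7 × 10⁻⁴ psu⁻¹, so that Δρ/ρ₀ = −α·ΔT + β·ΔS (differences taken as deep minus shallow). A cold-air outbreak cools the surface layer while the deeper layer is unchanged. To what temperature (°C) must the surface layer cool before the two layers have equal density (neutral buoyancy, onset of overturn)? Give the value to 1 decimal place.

Neutral buoyancy requires Δρ = 0, i.e. −α(T_deep − T_surf′) + β(S_deep − S_surf) = 0.
T_surf′ = T_deep − (β/α)·ΔS = 14.8 − (7.7 × 10⁻⁴/2.4 × 10⁻⁴)·(+0.62) = 12.811 °C.
Cooling required: 13.9 − (12.811) = 1.089 °C.

12.8 °C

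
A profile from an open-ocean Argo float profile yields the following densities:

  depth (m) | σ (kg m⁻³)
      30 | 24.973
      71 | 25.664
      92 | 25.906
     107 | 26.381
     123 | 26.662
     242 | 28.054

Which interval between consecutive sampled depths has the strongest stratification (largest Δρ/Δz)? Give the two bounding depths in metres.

Compute the density gradient over each adjacent pair:
  30–71 m: Δρ/Δz = 0.691/41 = 0.017 kg m⁻⁴
  71–92 m: Δρ/Δz = 0.242/21 = 0.012 kg m⁻⁴
  92–107 m: Δρ/Δz = 0.475/15 = 0.032 kg m⁻⁴
  107–123 m: Δρ/Δz = 0.281/16 = 0.018 kg m⁻⁴
  123–242 m: Δρ/Δz = 1.392/119 = 0.012 kg m⁻⁴
The largest gradient is in the 92–107 m interval — the pycnocline.

92–107 m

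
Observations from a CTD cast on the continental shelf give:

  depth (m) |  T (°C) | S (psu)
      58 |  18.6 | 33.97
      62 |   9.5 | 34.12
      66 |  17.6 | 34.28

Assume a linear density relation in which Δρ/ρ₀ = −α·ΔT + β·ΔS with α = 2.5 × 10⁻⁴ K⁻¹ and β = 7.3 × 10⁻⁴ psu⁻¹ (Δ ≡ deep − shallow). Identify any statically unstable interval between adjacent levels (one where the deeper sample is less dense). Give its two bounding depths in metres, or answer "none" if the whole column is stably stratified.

Evaluate Δρ/ρ₀ = −αΔT + βΔS across each adjacent pair:
  58–62 m: −αΔT+βΔS = −(2.5 × 10⁻⁴)(-9.1)+(7.3 × 10⁻⁴)(+0.15) = 2.4 × 10⁻³ → stable
  62–66 m: −αΔT+βΔS = −(2.5 × 10⁻⁴)(+8.1)+(7.3 × 10⁻⁴)(+0.16) = -1.9 × 10⁻³ → UNSTABLE
The 62–66 m interval has Δρ < 0: lighter water underlies denser water.

62–66 m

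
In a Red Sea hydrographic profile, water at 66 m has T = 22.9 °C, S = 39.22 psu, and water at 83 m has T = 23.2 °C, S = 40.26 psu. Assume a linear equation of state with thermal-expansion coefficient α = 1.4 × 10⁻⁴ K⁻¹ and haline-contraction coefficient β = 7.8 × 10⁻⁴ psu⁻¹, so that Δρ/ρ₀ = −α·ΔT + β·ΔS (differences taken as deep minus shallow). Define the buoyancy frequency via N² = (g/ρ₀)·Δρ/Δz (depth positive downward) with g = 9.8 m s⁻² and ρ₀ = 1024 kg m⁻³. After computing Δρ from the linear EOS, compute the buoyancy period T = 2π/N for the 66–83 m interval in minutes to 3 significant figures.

ΔT = +0.3 K, ΔS = +1.04 psu (deep − shallow).
Δρ/ρ₀ = −αΔT + βΔS = -4.20 × 10⁻⁵ + 8.112 × 10⁻⁴ = 7.692 × 10⁻⁴, so Δρ ≈ 0.7877 kg m⁻³.
N² = (g/ρ₀)·Δρ/Δz = g·(Δρ/ρ₀)/Δz = 9.8 × 7.692 × 10⁻⁴ / 17 = 4.4342 × 10⁻⁴ s⁻².
N = √(4.4342 × 10⁻⁴) = 0.021058 rad s⁻¹ → T = 2π/N = 298.38 s = 4.9730 min ≈ 4.97 min.

4.97 min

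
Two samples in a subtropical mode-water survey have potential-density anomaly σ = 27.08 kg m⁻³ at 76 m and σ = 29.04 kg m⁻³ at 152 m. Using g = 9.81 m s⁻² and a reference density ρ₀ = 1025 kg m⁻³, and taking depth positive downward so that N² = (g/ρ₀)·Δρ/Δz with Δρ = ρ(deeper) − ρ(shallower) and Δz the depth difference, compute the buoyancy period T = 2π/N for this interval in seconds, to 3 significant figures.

400 s

Δρ = 1029.04 − 1027.08 = 1.96 kg m⁻³ over Δz = 152 − 76 = 76 m.
N² = (9.81/1025) × (1.96/76) = 2.4682 × 10⁻⁴ s⁻².
N = √(2.4682 × 10⁻⁴) = 0.015711 rad s⁻¹, so T = 2π/N = 399.92 s ≈ 400 s.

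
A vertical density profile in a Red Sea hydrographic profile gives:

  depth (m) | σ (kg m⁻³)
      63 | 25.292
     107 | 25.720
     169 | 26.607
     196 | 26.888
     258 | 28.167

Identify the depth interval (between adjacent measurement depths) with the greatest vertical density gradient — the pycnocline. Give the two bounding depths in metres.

196–258 m

Compute the density gradient over each adjacent pair:
  63–107 m: Δρ/Δz = 0.428/44 = 9.7 × 10⁻³ kg m⁻⁴
  107–169 m: Δρ/Δz = 0.887/62 = 0.014 kg m⁻⁴
  169–196 m: Δρ/Δz = 0.281/27 = 0.010 kg m⁻⁴
  196–258 m: Δρ/Δz = 1.279/62 = 0.021 kg m⁻⁴
The largest gradient is in the 196–258 m interval — the pycnocline.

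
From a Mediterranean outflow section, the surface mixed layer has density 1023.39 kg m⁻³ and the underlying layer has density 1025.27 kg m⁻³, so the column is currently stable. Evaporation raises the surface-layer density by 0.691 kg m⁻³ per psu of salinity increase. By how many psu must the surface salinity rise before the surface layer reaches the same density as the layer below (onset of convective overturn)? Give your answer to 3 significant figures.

2.72 psu

Density deficit of the surface layer: 1025.27 − 1023.39 = 1.88 kg m⁻³.
Required change = 1.88 / 0.691 = 2.72 psu.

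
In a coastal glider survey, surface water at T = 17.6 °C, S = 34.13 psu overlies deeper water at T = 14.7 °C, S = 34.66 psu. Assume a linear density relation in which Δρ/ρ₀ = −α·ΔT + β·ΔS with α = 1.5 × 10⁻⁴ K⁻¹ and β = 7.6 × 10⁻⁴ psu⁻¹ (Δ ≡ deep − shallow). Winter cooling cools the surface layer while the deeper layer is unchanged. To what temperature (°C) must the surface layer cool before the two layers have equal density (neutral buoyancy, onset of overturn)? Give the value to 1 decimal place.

Neutral buoyancy requires Δρ = 0, i.e. −α(T_deep − T_surf′) + β(S_deep − S_surf) = 0.
T_surf′ = T_deep − (β/α)·ΔS = 14.7 − (7.6 × 10⁻⁴/1.5 × 10⁻⁴)·(+0.53) = 12.015 °C.
Cooling required: 17.6 − (12.015) = 5.585 °C.

12.0 °C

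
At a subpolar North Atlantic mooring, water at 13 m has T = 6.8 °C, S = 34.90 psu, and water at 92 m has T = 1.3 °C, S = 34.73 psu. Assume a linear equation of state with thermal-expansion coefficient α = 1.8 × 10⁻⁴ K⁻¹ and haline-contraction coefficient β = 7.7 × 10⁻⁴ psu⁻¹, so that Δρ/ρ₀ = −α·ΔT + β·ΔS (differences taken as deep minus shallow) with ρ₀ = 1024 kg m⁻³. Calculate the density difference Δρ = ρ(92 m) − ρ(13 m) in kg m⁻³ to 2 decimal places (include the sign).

ΔT = -5.5 K, ΔS = -0.17 psu (deep − shallow).
Δρ/ρ₀ = −(1.8 × 10⁻⁴)(-5.5) + (7.7 × 10⁻⁴)(-0.17) = 8.591 × 10⁻⁴.
Δρ = 1024 × (8.591 × 10⁻⁴) = +0.88 kg m⁻³.
Positive Δρ: denser below, stable.

+0.88 kg m⁻³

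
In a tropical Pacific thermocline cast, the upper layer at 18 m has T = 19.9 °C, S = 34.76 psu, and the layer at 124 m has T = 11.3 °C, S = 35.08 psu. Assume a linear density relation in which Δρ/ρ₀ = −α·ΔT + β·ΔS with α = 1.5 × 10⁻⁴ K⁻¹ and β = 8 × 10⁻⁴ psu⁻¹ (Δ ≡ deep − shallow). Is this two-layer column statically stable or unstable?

ΔT = 11.3 − 19.9 = -8.6 K and ΔS = 35.08 − 34.76 = +0.32 psu (deep − shallow).
−αΔT = 1.29 × 10⁻³; βΔS = 2.56 × 10⁻⁴; sum Δρ/ρ₀ = 1.546 × 10⁻³.
Δρ/ρ₀ > 0, so Δρ > 0: deeper water is denser → statically stable.

stable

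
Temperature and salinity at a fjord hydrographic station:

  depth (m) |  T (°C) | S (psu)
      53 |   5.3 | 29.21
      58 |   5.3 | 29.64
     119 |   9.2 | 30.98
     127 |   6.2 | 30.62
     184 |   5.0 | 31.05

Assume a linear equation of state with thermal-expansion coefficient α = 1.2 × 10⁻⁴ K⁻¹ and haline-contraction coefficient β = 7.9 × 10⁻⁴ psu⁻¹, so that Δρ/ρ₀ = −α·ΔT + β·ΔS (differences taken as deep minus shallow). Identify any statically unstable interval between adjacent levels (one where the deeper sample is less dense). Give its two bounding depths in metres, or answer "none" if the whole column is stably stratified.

none

Evaluate Δρ/ρ₀ = −αΔT + βΔS across each adjacent pair:
  53–58 m: −αΔT+βΔS = −(1.2 × 10⁻⁴)(+0.0)+(7.9 × 10⁻⁴)(+0.43) = 3.4 × 10⁻⁴ → stable
  58–119 m: −αΔT+βΔS = −(1.2 × 10⁻⁴)(+3.9)+(7.9 × 10⁻⁴)(+1.34) = 5.9 × 10⁻⁴ → stable
  119–127 m: −αΔT+βΔS = −(1.2 × 10⁻⁴)(-3.0)+(7.9 × 10⁻⁴)(-0.36) = 7.6 × 10⁻⁵ → stable
  127–184 m: −αΔT+βΔS = −(1.2 × 10⁻⁴)(-1.2)+(7.9 × 10⁻⁴)(+0.43) = 4.8 × 10⁻⁴ → stable
Every interval has Δρ > 0: the column is stably stratified throughout.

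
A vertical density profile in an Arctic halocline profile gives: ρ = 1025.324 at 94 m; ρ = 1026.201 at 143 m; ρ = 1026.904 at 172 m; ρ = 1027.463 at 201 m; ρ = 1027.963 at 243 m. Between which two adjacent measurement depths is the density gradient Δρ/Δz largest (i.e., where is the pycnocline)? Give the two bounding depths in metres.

Compute the density gradient over each adjacent pair:
  94–143 m: Δρ/Δz = 0.877/49 = 0.018 kg m⁻⁴
  143–172 m: Δρ/Δz = 0.703/29 = 0.024 kg m⁻⁴
  172–201 m: Δρ/Δz = 0.559/29 = 0.019 kg m⁻⁴
  201–243 m: Δρ/Δz = 0.500/42 = 0.012 kg m⁻⁴
The largest gradient is in the 143–172 m interval — the pycnocline.

143–172 m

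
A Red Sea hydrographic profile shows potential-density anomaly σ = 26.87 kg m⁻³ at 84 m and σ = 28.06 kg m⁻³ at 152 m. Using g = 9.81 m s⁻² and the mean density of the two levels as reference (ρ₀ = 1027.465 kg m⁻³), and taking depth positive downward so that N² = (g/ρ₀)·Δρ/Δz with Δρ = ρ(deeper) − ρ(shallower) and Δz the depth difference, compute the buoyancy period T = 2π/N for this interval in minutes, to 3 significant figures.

Δρ = 1028.06 − 1026.87 = 1.19 kg m⁻³ over Δz = 152 − 84 = 68 m.
N² = (9.81/1027.465) × (1.19/68) = 1.6709 × 10⁻⁴ s⁻².
N = √(1.6709 × 10⁻⁴) = 0.012926 rad s⁻¹, so T = 2π/N = 486.09 s = 8.1015 min ≈ 8.10 min.

8.10 min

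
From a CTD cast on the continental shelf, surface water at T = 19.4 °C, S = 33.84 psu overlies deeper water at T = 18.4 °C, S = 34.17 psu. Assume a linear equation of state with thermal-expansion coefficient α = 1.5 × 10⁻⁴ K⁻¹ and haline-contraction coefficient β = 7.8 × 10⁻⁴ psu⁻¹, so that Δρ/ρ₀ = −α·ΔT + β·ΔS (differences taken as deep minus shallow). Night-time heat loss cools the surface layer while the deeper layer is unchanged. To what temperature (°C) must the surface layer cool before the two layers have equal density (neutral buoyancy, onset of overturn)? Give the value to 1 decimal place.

Neutral buoyancy requires Δρ = 0, i.e. −α(T_deep − T_surf′) + β(S_deep − S_surf) = 0.
T_surf′ = T_deep − (β/α)·ΔS = 18.4 − (7.8 × 10⁻⁴/1.5 × 10⁻⁴)·(+0.33) = 16.684 °C.
Cooling required: 19.4 − (16.684) = 2.716 °C.

16.7 °C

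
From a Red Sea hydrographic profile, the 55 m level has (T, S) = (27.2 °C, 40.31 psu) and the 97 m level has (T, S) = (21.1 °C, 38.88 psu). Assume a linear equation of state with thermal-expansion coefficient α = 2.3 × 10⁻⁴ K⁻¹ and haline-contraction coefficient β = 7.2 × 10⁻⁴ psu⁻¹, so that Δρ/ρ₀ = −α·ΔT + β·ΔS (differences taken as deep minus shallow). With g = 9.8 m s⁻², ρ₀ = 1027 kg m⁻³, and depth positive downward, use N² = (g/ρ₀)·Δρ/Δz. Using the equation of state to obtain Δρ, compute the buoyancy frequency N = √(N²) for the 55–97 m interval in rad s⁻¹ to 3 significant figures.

ΔT = -6.1 K, ΔS = -1.43 psu (deep − shallow).
Δρ/ρ₀ = −αΔT + βΔS = 1.403 × 10⁻³ − 1.0296 × 10⁻³ = 3.734 × 10⁻⁴, so Δρ ≈ 0.3835 kg m⁻³.
N² = (g/ρ₀)·Δρ/Δz = g·(Δρ/ρ₀)/Δz = 9.8 × 3.734 × 10⁻⁴ / 42 = 8.7127 × 10⁻⁵ s⁻².
N = √(8.7127 × 10⁻⁵) = 9.3342 × 10⁻³ rad s⁻¹ ≈ 9.33 × 10⁻³ rad s⁻¹.

9.33 × 10⁻³ rad s⁻¹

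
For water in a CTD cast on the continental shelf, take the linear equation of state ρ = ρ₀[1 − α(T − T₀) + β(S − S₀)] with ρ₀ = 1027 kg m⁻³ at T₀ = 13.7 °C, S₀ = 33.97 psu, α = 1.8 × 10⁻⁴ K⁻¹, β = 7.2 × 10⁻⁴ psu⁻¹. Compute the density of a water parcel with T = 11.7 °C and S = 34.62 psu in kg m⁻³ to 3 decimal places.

1027.850 kg m⁻³

T − T₀ = -2.0 K, S − S₀ = +0.65 psu.
Bracket = 1 − α·(-2.0) + β·(+0.65) = 1 + (8.28 × 10⁻⁴) = 1.0008280.
ρ = 1027 × 1.0008280 = 1027.850 kg m⁻³.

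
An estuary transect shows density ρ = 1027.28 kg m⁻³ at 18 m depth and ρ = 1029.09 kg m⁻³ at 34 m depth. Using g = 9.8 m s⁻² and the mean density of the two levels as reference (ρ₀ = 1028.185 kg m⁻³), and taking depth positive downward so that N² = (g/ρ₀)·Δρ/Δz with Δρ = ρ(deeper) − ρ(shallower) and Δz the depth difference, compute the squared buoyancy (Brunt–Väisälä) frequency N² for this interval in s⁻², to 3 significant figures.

1.08 × 10⁻³ s⁻²

Δρ = 1029.09 − 1027.28 = 1.81 kg m⁻³ over Δz = 34 − 18 = 16 m.
N² = (9.8/1028.185) × (1.81/16) = 1.0782 × 10⁻³ s⁻² ≈ 1.08 × 10⁻³ s⁻².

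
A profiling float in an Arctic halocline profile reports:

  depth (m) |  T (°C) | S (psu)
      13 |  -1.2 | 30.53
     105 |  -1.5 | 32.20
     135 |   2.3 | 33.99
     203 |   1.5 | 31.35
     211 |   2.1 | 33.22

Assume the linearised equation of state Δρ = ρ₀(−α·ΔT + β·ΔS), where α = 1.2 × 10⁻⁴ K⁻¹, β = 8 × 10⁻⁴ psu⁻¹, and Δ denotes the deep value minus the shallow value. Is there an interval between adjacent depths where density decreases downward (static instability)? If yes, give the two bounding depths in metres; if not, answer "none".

Evaluate Δρ/ρ₀ = −αΔT + βΔS across each adjacent pair:
  13–105 m: −αΔT+βΔS = −(1.2 × 10⁻⁴)(-0.3)+(8 × 10⁻⁴)(+1.67) = 1.4 × 10⁻³ → stable
  105–135 m: −αΔT+βΔS = −(1.2 × 10⁻⁴)(+3.8)+(8 × 10⁻⁴)(+1.79) = 9.8 × 10⁻⁴ → stable
  135–203 m: −αΔT+βΔS = −(1.2 × 10⁻⁴)(-0.8)+(8 × 10⁻⁴)(-2.64) = -2.0 × 10⁻³ → UNSTABLE
  203–211 m: −αΔT+βΔS = −(1.2 × 10⁻⁴)(+0.6)+(8 × 10⁻⁴)(+1.87) = 1.4 × 10⁻³ → stable
The 135–203 m interval has Δρ < 0: lighter water underlies denser water.

135–203 m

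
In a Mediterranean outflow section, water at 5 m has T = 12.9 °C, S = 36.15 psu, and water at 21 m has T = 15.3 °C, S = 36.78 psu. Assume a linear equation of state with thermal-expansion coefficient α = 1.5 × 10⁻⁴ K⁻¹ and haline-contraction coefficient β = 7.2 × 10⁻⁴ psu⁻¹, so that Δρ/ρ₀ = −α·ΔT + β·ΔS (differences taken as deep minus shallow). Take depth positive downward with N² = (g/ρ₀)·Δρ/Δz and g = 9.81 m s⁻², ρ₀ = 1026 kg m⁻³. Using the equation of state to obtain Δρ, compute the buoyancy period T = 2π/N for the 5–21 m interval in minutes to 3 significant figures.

13.8 min

ΔT = +2.4 K, ΔS = +0.63 psu (deep − shallow).
Δρ/ρ₀ = −αΔT + βΔS = -3.60 × 10⁻⁴ + 4.536 × 10⁻⁴ = 9.36 × 10⁻⁵, so Δρ ≈ 0.09603 kg m⁻³.
N² = (g/ρ₀)·Δρ/Δz = g·(Δρ/ρ₀)/Δz = 9.81 × 9.36 × 10⁻⁵ / 16 = 5.7389 × 10⁻⁵ s⁻².
N = √(5.7389 × 10⁻⁵) = 7.5756 × 10⁻³ rad s⁻¹ → T = 2π/N = 829.40 s = 13.823 min ≈ 13.8 min.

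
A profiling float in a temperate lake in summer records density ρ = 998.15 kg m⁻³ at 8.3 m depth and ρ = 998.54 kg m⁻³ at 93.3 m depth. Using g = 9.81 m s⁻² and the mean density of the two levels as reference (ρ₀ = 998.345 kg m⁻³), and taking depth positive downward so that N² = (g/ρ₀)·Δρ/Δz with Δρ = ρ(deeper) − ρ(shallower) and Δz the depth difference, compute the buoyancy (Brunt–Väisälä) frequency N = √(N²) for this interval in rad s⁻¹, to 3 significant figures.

Δρ = 998.54 − 998.15 = 0.39 kg m⁻³ over Δz = 93.3 − 8.3 = 85 m.
N² = (9.81/998.345) × (0.39/85) = 4.5085 × 10⁻⁵ s⁻².
N = √(4.5085 × 10⁻⁵) = 6.7145 × 10⁻³ rad s⁻¹ ≈ 6.71 × 10⁻³ rad s⁻¹.

6.71 × 10⁻³ rad s⁻¹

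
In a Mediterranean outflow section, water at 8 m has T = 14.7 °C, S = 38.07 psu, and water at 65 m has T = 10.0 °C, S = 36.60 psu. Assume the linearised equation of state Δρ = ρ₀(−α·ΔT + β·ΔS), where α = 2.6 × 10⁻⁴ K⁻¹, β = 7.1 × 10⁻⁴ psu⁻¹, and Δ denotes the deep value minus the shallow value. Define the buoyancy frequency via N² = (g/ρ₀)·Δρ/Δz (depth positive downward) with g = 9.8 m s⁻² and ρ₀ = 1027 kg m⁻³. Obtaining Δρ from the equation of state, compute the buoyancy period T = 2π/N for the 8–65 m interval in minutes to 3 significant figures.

18.9 min

ΔT = -4.7 K, ΔS = -1.47 psu (deep − shallow).
Δρ/ρ₀ = −αΔT + βΔS = 1.222 × 10⁻³ − 1.0437 × 10⁻³ = 1.783 × 10⁻⁴, so Δρ ≈ 0.1831 kg m⁻³.
N² = (g/ρ₀)·Δρ/Δz = g·(Δρ/ρ₀)/Δz = 9.8 × 1.783 × 10⁻⁴ / 57 = 3.0655 × 10⁻⁵ s⁻².
N = √(3.0655 × 10⁻⁵) = 5.5367 × 10⁻³ rad s⁻¹ → T = 2π/N = 1.1348 × 10³ s = 18.913 min ≈ 18.9 min.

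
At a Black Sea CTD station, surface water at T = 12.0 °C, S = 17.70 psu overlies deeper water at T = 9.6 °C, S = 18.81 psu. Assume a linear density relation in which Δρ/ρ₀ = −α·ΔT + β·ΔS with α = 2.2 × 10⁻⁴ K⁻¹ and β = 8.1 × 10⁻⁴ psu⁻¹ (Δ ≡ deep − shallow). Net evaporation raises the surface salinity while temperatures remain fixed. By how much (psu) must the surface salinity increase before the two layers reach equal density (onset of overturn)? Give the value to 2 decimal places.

1.76 psu

Neutral buoyancy requires −α(T_deep − T_surf) + β(S_deep − S_surf′) = 0.
S_surf′ = S_deep − (α/β)·ΔT = 18.81 − (2.2 × 10⁻⁴/8.1 × 10⁻⁴)·(-2.4) = 19.4619 psu.
Increase required: 19.4619 − 17.70 = 1.7619 psu.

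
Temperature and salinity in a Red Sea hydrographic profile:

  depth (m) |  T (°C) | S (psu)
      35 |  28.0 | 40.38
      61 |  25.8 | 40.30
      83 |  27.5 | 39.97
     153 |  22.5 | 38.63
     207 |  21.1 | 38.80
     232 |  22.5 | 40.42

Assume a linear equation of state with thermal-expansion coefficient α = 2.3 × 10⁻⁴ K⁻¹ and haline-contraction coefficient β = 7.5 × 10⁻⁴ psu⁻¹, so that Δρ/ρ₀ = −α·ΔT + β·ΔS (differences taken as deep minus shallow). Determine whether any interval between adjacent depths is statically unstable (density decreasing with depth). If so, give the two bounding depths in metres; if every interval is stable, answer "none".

61–83 m

Evaluate Δρ/ρ₀ = −αΔT + βΔS across each adjacent pair:
  35–61 m: −αΔT+βΔS = −(2.3 × 10⁻⁴)(-2.2)+(7.5 × 10⁻⁴)(-0.08) = 4.5 × 10⁻⁴ → stable
  61–83 m: −αΔT+βΔS = −(2.3 × 10⁻⁴)(+1.7)+(7.5 × 10⁻⁴)(-0.33) = -6.4 × 10⁻⁴ → UNSTABLE
  83–153 m: −αΔT+βΔS = −(2.3 × 10⁻⁴)(-5.0)+(7.5 × 10⁻⁴)(-1.34) = 1.4 × 10⁻⁴ → stable
  153–207 m: −αΔT+βΔS = −(2.3 × 10⁻⁴)(-1.4)+(7.5 × 10⁻⁴)(+0.17) = 4.5 × 10⁻⁴ → stable
  207–232 m: −αΔT+βΔS = −(2.3 × 10⁻⁴)(+1.4)+(7.5 × 10⁻⁴)(+1.62) = 8.9 × 10⁻⁴ → stable
The 61–83 m interval has Δρ < 0: lighter water underlies denser water.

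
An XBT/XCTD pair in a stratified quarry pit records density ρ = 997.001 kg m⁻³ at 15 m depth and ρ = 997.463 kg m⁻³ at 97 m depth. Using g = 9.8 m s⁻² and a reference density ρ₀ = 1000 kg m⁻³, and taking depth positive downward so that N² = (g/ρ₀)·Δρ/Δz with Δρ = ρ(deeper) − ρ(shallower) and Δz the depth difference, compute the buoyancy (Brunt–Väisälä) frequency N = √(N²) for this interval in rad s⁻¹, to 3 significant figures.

Δρ = 997.463 − 997.001 = 0.462 kg m⁻³ over Δz = 97 − 15 = 82 m.
N² = (9.8/1000) × (0.462/82) = 5.5215 × 10⁻⁵ s⁻².
N = √(5.5215 × 10⁻⁵) = 7.4307 × 10⁻³ rad s⁻¹ ≈ 7.43 × 10⁻³ rad s⁻¹.

7.43 × 10⁻³ rad s⁻¹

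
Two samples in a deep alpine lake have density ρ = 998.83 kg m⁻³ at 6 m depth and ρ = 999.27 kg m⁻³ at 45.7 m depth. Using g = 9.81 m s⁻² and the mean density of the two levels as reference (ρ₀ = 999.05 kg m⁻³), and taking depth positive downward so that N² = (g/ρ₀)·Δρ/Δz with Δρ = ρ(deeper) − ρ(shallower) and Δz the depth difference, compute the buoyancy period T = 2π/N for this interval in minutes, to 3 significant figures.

10.0 min

Δρ = 999.27 − 998.83 = 0.44 kg m⁻³ over Δz = 45.7 − 6 = 39.7 m.
N² = (9.81/999.05) × (0.44/39.7) = 1.0883 × 10⁻⁴ s⁻².
N = √(1.0883 × 10⁻⁴) = 0.010432 rad s⁻¹, so T = 2π/N = 602.30 s = 10.038 min ≈ 10.0 min.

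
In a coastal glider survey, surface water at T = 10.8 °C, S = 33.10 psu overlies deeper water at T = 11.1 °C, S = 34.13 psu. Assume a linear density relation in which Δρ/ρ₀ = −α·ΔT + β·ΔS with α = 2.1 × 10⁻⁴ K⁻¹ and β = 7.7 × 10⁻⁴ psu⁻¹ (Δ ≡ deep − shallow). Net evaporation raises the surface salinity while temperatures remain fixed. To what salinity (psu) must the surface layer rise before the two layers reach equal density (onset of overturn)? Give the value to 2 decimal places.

34.05 psu

Neutral buoyancy requires −α(T_deep − T_surf) + β(S_deep − S_surf′) = 0.
S_surf′ = S_deep − (α/β)·ΔT = 34.13 − (2.1 × 10⁻⁴/7.7 × 10⁻⁴)·(+0.3) = 34.0482 psu.
Increase required: 34.0482 − 33.10 = 0.9482 psu.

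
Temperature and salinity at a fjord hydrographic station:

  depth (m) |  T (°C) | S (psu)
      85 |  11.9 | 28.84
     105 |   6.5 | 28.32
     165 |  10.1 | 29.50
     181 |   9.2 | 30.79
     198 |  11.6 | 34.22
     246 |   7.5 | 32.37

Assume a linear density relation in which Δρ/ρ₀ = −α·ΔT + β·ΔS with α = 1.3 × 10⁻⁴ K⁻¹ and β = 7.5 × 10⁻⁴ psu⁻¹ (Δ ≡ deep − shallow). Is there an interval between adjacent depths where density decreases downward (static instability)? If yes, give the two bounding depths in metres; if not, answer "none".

Evaluate Δρ/ρ₀ = −αΔT + βΔS across each adjacent pair:
  85–105 m: −αΔT+βΔS = −(1.3 × 10⁻⁴)(-5.4)+(7.5 × 10⁻⁴)(-0.52) = 3.1 × 10⁻⁴ → stable
  105–165 m: −αΔT+βΔS = −(1.3 × 10⁻⁴)(+3.6)+(7.5 × 10⁻⁴)(+1.18) = 4.2 × 10⁻⁴ → stable
  165–181 m: −αΔT+βΔS = −(1.3 × 10⁻⁴)(-0.9)+(7.5 × 10⁻⁴)(+1.29) = 1.1 × 10⁻³ → stable
  181–198 m: −αΔT+βΔS = −(1.3 × 10⁻⁴)(+2.4)+(7.5 × 10⁻⁴)(+3.43) = 2.3 × 10⁻³ → stable
  198–246 m: −αΔT+βΔS = −(1.3 × 10⁻⁴)(-4.1)+(7.5 × 10⁻⁴)(-1.85) = -8.5 × 10⁻⁴ → UNSTABLE
The 198–246 m interval has Δρ < 0: lighter water underlies denser water.

198–246 m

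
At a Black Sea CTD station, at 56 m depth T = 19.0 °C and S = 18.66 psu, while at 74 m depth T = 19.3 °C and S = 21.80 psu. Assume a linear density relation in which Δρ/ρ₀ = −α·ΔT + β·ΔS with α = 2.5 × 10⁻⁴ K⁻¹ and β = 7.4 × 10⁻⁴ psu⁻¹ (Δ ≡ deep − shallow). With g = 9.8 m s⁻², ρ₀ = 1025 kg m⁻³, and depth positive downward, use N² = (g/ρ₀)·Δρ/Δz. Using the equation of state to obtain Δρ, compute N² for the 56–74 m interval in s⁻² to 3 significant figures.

ΔT = +0.3 K, ΔS = +3.14 psu (deep − shallow).
Δρ/ρ₀ = −αΔT + βΔS = -7.50 × 10⁻⁵ + 2.3236 × 10⁻³ = 2.2486 × 10⁻³, so Δρ ≈ 2.305 kg m⁻³.
N² = (g/ρ₀)·Δρ/Δz = g·(Δρ/ρ₀)/Δz = 9.8 × 2.2486 × 10⁻³ / 18 = 1.2242 × 10⁻³ s⁻² ≈ 1.22 × 10⁻³ s⁻².

1.22 × 10⁻³ s⁻²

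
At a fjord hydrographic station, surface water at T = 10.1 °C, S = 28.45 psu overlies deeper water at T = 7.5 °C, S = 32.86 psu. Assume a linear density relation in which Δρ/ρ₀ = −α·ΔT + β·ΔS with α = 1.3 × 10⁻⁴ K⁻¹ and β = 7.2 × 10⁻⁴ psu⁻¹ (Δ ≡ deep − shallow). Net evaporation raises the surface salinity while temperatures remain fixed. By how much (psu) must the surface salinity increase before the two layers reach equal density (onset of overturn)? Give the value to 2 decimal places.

4.88 psu

Neutral buoyancy requires −α(T_deep − T_surf) + β(S_deep − S_surf′) = 0.
S_surf′ = S_deep − (α/β)·ΔT = 32.86 − (1.3 × 10⁻⁴/7.2 × 10⁻⁴)·(-2.6) = 33.3294 psu.
Increase required: 33.3294 − 28.45 = 4.8794 psu.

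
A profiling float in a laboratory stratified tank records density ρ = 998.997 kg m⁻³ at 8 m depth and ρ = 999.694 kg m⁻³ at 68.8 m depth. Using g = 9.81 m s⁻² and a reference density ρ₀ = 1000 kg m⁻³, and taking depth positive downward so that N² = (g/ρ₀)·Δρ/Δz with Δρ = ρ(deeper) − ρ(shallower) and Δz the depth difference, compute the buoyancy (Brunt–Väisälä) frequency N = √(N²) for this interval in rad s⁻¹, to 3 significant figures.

Δρ = 999.694 − 998.997 = 0.697 kg m⁻³ over Δz = 68.8 − 8 = 60.8 m.
N² = (9.81/1000) × (0.697/60.8) = 1.1246 × 10⁻⁴ s⁻².
N = √(1.1246 × 10⁻⁴) = 0.010605 rad s⁻¹ ≈ 0.0106 rad s⁻¹.

0.0106 rad s⁻¹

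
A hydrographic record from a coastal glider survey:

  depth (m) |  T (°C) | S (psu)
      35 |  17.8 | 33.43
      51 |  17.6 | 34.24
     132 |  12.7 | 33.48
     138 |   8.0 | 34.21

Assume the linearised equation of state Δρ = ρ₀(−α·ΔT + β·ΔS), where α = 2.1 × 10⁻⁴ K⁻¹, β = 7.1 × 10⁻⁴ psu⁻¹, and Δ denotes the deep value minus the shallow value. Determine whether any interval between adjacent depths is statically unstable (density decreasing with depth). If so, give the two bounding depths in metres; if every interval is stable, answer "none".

none

Evaluate Δρ/ρ₀ = −αΔT + βΔS across each adjacent pair:
  35–51 m: −αΔT+βΔS = −(2.1 × 10⁻⁴)(-0.2)+(7.1 × 10⁻⁴)(+0.81) = 6.2 × 10⁻⁴ → stable
  51–132 m: −αΔT+βΔS = −(2.1 × 10⁻⁴)(-4.9)+(7.1 × 10⁻⁴)(-0.76) = 4.9 × 10⁻⁴ → stable
  132–138 m: −αΔT+βΔS = −(2.1 × 10⁻⁴)(-4.7)+(7.1 × 10⁻⁴)(+0.73) = 1.5 × 10⁻³ → stable
Every interval has Δρ > 0: the column is stably stratified throughout.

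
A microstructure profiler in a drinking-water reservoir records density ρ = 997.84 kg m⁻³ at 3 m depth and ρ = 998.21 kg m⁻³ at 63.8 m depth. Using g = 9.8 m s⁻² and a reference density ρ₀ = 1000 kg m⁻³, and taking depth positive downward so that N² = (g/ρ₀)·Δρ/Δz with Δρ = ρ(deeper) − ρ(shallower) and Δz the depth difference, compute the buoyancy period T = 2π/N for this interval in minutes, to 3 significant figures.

13.6 min

Δρ = 998.21 − 997.84 = 0.37 kg m⁻³ over Δz = 63.8 − 3 = 60.8 m.
N² = (9.8/1000) × (0.37/60.8) = 5.9638 × 10⁻⁵ s⁻².
N = √(5.9638 × 10⁻⁵) = 7.7226 × 10⁻³ rad s⁻¹, so T = 2π/N = 813.61 s = 13.560 min ≈ 13.6 min.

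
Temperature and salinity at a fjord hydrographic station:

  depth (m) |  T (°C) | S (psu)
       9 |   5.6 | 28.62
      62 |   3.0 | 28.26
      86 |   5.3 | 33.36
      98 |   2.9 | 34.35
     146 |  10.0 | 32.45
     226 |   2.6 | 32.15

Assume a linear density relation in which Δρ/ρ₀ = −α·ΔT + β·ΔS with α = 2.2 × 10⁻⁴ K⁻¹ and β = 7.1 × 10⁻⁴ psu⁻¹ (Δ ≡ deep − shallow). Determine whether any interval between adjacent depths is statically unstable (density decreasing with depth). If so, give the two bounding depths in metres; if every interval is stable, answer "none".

Evaluate Δρ/ρ₀ = −αΔT + βΔS across each adjacent pair:
  9–62 m: −αΔT+βΔS = −(2.2 × 10⁻⁴)(-2.6)+(7.1 × 10⁻⁴)(-0.36) = 3.2 × 10⁻⁴ → stable
  62–86 m: −αΔT+βΔS = −(2.2 × 10⁻⁴)(+2.3)+(7.1 × 10⁻⁴)(+5.10) = 3.1 × 10⁻³ → stable
  86–98 m: −αΔT+βΔS = −(2.2 × 10⁻⁴)(-2.4)+(7.1 × 10⁻⁴)(+0.99) = 1.2 × 10⁻³ → stable
  98–146 m: −αΔT+βΔS = −(2.2 × 10⁻⁴)(+7.1)+(7.1 × 10⁻⁴)(-1.90) = -2.9 × 10⁻³ → UNSTABLE
  146–226 m: −αΔT+βΔS = −(2.2 × 10⁻⁴)(-7.4)+(7.1 × 10⁻⁴)(-0.30) = 1.4 × 10⁻³ → stable
The 98–146 m interval has Δρ < 0: lighter water underlies denser water.

98–146 m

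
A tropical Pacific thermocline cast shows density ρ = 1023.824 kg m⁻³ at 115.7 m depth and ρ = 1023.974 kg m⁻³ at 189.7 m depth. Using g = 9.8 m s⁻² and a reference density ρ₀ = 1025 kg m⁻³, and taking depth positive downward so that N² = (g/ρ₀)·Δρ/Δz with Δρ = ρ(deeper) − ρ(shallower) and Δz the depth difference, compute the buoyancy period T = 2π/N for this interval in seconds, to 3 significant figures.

Δρ = 1023.974 − 1023.824 = 0.150 kg m⁻³ over Δz = 189.7 − 115.7 = 74 m.
N² = (9.8/1025) × (0.150/74) = 1.9380 × 10⁻⁵ s⁻².
N = √(1.9380 × 10⁻⁵) = 4.4023 × 10⁻³ rad s⁻¹, so T = 2π/N = 1.4273 × 10³ s ≈ 1.43 × 10³ s.

1.43 × 10³ s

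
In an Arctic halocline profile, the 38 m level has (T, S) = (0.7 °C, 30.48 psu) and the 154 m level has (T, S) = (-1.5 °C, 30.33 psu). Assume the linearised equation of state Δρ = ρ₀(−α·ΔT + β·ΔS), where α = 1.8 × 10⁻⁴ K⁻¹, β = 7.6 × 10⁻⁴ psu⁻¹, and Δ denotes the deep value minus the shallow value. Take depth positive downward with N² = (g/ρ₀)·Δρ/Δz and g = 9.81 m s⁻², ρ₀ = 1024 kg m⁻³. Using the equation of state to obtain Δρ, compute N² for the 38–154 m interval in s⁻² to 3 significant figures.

2.38 × 10⁻⁵ s⁻²

ΔT = -2.2 K, ΔS = -0.15 psu (deep − shallow).
Δρ/ρ₀ = −αΔT + βΔS = 3.96 × 10⁻⁴ − 1.14 × 10⁻⁴ = 2.82 × 10⁻⁴, so Δρ ≈ 0.2888 kg m⁻³.
N² = (g/ρ₀)·Δρ/Δz = g·(Δρ/ρ₀)/Δz = 9.81 × 2.82 × 10⁻⁴ / 116 = 2.3848 × 10⁻⁵ s⁻² ≈ 2.38 × 10⁻⁵ s⁻².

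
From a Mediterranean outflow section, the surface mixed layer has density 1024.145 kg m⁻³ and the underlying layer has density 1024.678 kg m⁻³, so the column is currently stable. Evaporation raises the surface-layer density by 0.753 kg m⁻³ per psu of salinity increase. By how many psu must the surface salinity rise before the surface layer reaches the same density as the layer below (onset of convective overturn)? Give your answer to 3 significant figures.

Density deficit of the surface layer: 1024.678 − 1024.145 = 0.533 kg m⁻³.
Required change = 0.533 / 0.753 = 0.708 psu.

0.708 psu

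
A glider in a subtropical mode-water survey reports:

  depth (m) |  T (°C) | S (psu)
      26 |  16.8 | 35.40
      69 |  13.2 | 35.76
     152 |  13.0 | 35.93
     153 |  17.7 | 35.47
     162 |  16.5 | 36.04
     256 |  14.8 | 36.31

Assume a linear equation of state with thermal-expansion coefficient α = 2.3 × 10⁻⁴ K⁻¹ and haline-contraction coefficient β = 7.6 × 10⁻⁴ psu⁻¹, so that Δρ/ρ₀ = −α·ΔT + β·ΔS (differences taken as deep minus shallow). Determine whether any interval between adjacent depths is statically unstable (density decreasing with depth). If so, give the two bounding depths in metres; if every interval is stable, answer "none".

152–153 m

Evaluate Δρ/ρ₀ = −αΔT + βΔS across each adjacent pair:
  26–69 m: −αΔT+βΔS = −(2.3 × 10⁻⁴)(-3.6)+(7.6 × 10⁻⁴)(+0.36) = 1.1 × 10⁻³ → stable
  69–152 m: −αΔT+βΔS = −(2.3 × 10⁻⁴)(-0.2)+(7.6 × 10⁻⁴)(+0.17) = 1.8 × 10⁻⁴ → stable
  152–153 m: −αΔT+βΔS = −(2.3 × 10⁻⁴)(+4.7)+(7.6 × 10⁻⁴)(-0.46) = -1.4 × 10⁻³ → UNSTABLE
  153–162 m: −αΔT+βΔS = −(2.3 × 10⁻⁴)(-1.2)+(7.6 × 10⁻⁴)(+0.57) = 7.1 × 10⁻⁴ → stable
  162–256 m: −αΔT+βΔS = −(2.3 × 10⁻⁴)(-1.7)+(7.6 × 10⁻⁴)(+0.27) = 6.0 × 10⁻⁴ → stable
The 152–153 m interval has Δρ < 0: lighter water underlies denser water.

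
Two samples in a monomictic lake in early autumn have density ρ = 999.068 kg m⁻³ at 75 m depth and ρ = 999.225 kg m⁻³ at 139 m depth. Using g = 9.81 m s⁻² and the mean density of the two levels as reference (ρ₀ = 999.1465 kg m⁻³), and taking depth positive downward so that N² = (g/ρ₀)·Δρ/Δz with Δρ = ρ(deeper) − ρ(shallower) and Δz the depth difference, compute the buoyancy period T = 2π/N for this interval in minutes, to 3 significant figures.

Δρ = 999.225 − 999.068 = 0.157 kg m⁻³ over Δz = 139 − 75 = 64 m.
N² = (9.81/999.1465) × (0.157/64) = 2.4086 × 10⁻⁵ s⁻².
N = √(2.4086 × 10⁻⁵) = 4.9077 × 10⁻³ rad s⁻¹, so T = 2π/N = 1.2803 × 10³ s = 21.338 min ≈ 21.3 min.

21.3 min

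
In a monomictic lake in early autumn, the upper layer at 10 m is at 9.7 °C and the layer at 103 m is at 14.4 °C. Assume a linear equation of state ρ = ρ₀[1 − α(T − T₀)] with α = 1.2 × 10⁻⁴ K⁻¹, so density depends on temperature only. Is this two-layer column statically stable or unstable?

unstable

ΔT = 14.4 − 9.7 = +4.7 K, so Δρ/ρ₀ = −αΔT = -5.64 × 10⁻⁴.
Δρ/ρ₀ < 0, so Δρ < 0: deeper water is lighter → statically unstable; the column would overturn.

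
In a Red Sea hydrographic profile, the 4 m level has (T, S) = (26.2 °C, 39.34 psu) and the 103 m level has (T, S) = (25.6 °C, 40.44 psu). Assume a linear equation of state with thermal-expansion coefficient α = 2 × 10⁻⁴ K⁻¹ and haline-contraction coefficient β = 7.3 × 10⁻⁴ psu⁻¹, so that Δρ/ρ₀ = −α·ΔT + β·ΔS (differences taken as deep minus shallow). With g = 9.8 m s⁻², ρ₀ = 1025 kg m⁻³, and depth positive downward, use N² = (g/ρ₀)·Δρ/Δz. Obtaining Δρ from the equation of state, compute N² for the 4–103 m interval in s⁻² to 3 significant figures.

ΔT = -0.6 K, ΔS = +1.10 psu (deep − shallow).
Δρ/ρ₀ = −αΔT + βΔS = 1.20 × 10⁻⁴ + 8.03 × 10⁻⁴ = 9.23 × 10⁻⁴, so Δρ ≈ 0.9461 kg m⁻³.
N² = (g/ρ₀)·Δρ/Δz = g·(Δρ/ρ₀)/Δz = 9.8 × 9.23 × 10⁻⁴ / 99 = 9.1368 × 10⁻⁵ s⁻² ≈ 9.14 × 10⁻⁵ s⁻².

9.14 × 10⁻⁵ s⁻²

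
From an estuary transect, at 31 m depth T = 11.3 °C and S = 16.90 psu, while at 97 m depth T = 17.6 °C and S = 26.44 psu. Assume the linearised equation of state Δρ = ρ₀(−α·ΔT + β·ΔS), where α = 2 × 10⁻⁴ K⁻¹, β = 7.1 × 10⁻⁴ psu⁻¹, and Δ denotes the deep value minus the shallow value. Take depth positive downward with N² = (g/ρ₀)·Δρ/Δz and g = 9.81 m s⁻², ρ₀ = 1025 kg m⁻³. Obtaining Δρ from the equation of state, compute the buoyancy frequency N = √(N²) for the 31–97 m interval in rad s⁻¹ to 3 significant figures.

0.0286 rad s⁻¹

ΔT = +6.3 K, ΔS = +9.54 psu (deep − shallow).
Δρ/ρ₀ = −αΔT + βΔS = -1.26 × 10⁻³ + 6.7734 × 10⁻³ = 5.5134 × 10⁻³, so Δρ ≈ 5.651 kg m⁻³.
N² = (g/ρ₀)·Δρ/Δz = g·(Δρ/ρ₀)/Δz = 9.81 × 5.5134 × 10⁻³ / 66 = 8.1949 × 10⁻⁴ s⁻².
N = √(8.1949 × 10⁻⁴) = 0.028627 rad s⁻¹ ≈ 0.0286 rad s⁻¹.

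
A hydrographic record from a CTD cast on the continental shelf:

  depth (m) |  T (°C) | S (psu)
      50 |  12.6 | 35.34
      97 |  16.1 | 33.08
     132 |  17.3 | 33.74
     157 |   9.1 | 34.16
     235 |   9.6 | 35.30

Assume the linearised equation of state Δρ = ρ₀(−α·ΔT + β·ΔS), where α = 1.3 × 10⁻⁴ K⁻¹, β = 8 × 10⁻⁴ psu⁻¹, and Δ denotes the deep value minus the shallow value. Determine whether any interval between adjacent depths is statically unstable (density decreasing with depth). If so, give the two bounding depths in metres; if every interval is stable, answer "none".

50–97 m

Evaluate Δρ/ρ₀ = −αΔT + βΔS across each adjacent pair:
  50–97 m: −αΔT+βΔS = −(1.3 × 10⁻⁴)(+3.5)+(8 × 10⁻⁴)(-2.26) = -2.3 × 10⁻³ → UNSTABLE
  97–132 m: −αΔT+βΔS = −(1.3 × 10⁻⁴)(+1.2)+(8 × 10⁻⁴)(+0.66) = 3.7 × 10⁻⁴ → stable
  132–157 m: −αΔT+βΔS = −(1.3 × 10⁻⁴)(-8.2)+(8 × 10⁻⁴)(+0.42) = 1.4 × 10⁻³ → stable
  157–235 m: −αΔT+βΔS = −(1.3 × 10⁻⁴)(+0.5)+(8 × 10⁻⁴)(+1.14) = 8.5 × 10⁻⁴ → stable
The 50–97 m interval has Δρ < 0: lighter water underlies denser water.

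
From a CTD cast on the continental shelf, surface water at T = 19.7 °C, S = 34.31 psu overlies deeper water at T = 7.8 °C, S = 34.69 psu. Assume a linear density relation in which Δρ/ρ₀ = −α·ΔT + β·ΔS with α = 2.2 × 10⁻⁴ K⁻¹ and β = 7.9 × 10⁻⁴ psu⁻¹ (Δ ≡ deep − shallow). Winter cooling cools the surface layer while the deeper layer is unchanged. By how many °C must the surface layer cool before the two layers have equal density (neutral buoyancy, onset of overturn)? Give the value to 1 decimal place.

Neutral buoyancy requires Δρ = 0, i.e. −α(T_deep − T_surf′) + β(S_deep − S_surf) = 0.
T_surf′ = T_deep − (β/α)·ΔS = 7.8 − (7.9 × 10⁻⁴/2.2 × 10⁻⁴)·(+0.38) = 6.435 °C.
Cooling required: 19.7 − (6.435) = 13.265 °C.

13.3 °C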